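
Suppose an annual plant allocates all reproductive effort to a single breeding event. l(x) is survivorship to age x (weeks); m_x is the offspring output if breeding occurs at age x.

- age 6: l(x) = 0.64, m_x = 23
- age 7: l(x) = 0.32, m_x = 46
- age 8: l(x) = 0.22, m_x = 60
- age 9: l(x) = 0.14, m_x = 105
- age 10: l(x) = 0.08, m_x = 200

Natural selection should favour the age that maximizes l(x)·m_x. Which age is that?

Expected offspring if breeding at age x = l(x) × m_x:
  age 6: 0.64 × 23 = 14.720
  age 7: 0.32 × 46 = 14.720
  age 8: 0.22 × 60 = 13.200
  age 9: 0.14 × 105 = 14.700
  age 10: 0.08 × 200 = 16.000
Maximum at age 10 (16.000).

10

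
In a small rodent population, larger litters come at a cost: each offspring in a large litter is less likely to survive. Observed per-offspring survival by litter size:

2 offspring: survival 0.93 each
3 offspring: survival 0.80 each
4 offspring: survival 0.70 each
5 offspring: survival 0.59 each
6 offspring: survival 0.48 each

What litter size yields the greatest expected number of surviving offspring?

5

Expected surviving offspring = c × s(c):
  c=2: 2 × 0.93 = 1.860
  c=3: 3 × 0.80 = 2.400
  c=4: 4 × 0.70 = 2.800
  c=5: 5 × 0.59 = 2.950
  c=6: 6 × 0.48 = 2.880
Maximum at c = 5 (2.950 surviving offspring).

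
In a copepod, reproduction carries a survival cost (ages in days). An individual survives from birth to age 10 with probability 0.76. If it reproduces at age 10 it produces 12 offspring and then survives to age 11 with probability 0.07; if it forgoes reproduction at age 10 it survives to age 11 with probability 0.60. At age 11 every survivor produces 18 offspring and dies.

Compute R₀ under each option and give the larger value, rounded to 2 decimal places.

breed at age 10: R₀ = 0.76 × (12 + 0.07 × 18) = 0.76 × 13.2600 = 10.0776
delay to age 11: R₀ = 0.76 × (0.60 × 18) = 0.76 × 10.8000 = 8.2080
Higher: breed at age 10 (10.0776).

10.08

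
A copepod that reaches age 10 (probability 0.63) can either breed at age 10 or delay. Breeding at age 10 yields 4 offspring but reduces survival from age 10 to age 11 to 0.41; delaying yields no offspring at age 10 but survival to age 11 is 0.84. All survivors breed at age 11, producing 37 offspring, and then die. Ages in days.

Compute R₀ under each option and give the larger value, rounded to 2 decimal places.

19.58

breed at age 10: R₀ = 0.63 × (4 + 0.41 × 37) = 0.63 × 19.1700 = 12.0771
delay to age 11: R₀ = 0.63 × (0.84 × 37) = 0.63 × 31.0800 = 19.5804
Higher: delay to age 11 (19.5804).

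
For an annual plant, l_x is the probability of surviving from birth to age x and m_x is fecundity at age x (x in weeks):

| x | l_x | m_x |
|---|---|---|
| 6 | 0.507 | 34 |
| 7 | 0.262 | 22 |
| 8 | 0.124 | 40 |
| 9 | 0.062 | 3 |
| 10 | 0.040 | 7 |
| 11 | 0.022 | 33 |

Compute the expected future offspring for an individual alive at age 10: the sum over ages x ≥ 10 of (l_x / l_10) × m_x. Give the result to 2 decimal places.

25.15

l_10 = 0.040. Conditional survival from age 10 to x is l_x / l_10.
  x=10: (0.040/0.040) × 7 = 7.0000
  x=11: (0.022/0.040) × 33 = 18.1500
Sum = 7.0000 + 18.1500 = 25.1500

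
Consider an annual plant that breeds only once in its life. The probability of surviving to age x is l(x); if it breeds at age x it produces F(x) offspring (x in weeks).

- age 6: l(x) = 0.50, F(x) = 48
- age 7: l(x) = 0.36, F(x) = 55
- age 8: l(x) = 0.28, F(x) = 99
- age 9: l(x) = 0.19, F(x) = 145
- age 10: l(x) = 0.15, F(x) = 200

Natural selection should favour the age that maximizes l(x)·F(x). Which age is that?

Expected offspring if breeding at age x = l(x) × F(x):
  age 6: 0.50 × 48 = 24.000
  age 7: 0.36 × 55 = 19.800
  age 8: 0.28 × 99 = 27.720
  age 9: 0.19 × 145 = 27.550
  age 10: 0.15 × 200 = 30.000
Maximum at age 10 (30.000).

10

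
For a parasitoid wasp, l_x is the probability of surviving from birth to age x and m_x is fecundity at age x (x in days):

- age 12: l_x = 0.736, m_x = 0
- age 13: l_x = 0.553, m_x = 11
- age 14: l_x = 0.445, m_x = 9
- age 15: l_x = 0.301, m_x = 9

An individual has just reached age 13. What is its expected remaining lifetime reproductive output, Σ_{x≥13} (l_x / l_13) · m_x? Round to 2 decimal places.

23.14

l_13 = 0.553. Conditional survival from age 13 to x is l_x / l_13.
  x=13: (0.553/0.553) × 11 = 11.0000
  x=14: (0.445/0.553) × 9 = 7.2423
  x=15: (0.301/0.553) × 9 = 4.8987
Sum = 11.0000 + 7.2423 + 4.8987 = 23.1410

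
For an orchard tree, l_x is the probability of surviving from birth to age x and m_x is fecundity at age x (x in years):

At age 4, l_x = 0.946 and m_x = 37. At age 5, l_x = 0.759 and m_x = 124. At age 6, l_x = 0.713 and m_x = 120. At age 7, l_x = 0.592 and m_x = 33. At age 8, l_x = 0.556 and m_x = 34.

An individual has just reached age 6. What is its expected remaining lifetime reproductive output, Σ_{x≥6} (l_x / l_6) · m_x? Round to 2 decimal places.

173.91

l_6 = 0.713. Conditional survival from age 6 to x is l_x / l_6.
  x=6: (0.713/0.713) × 120 = 120.0000
  x=7: (0.592/0.713) × 33 = 27.3997
  x=8: (0.556/0.713) × 34 = 26.5133
Sum = 120.0000 + 27.3997 + 26.5133 = 173.9130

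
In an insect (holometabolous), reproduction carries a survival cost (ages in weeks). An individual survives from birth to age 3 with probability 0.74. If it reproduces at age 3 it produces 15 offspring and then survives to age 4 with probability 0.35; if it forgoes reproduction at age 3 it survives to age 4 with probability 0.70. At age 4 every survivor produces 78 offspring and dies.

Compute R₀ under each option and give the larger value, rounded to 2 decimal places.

breed at age 3: R₀ = 0.74 × (15 + 0.35 × 78) = 0.74 × 42.3000 = 31.3020
delay to age 4: R₀ = 0.74 × (0.70 × 78) = 0.74 × 54.6000 = 40.4040
Higher: delay to age 4 (40.4040).

40.40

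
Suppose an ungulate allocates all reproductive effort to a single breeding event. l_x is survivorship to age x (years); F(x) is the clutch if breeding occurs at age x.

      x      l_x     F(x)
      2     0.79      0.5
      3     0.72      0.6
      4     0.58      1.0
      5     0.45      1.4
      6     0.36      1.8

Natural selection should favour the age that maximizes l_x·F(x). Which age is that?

Expected offspring if breeding at age x = l_x × F(x):
  age 2: 0.79 × 0.5 = 0.395
  age 3: 0.72 × 0.6 = 0.432
  age 4: 0.58 × 1.0 = 0.580
  age 5: 0.45 × 1.4 = 0.630
  age 6: 0.36 × 1.8 = 0.648
Maximum at age 6 (0.648).

6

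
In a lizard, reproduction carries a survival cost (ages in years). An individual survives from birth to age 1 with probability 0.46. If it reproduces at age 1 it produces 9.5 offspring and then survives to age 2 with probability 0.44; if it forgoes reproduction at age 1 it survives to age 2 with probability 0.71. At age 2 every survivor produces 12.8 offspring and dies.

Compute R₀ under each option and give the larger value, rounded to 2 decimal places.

breed at age 1: R₀ = 0.46 × (9.5 + 0.44 × 12.8) = 0.46 × 15.1320 = 6.9607
delay to age 2: R₀ = 0.46 × (0.71 × 12.8) = 0.46 × 9.0880 = 4.1805
Higher: breed at age 1 (6.9607).

6.96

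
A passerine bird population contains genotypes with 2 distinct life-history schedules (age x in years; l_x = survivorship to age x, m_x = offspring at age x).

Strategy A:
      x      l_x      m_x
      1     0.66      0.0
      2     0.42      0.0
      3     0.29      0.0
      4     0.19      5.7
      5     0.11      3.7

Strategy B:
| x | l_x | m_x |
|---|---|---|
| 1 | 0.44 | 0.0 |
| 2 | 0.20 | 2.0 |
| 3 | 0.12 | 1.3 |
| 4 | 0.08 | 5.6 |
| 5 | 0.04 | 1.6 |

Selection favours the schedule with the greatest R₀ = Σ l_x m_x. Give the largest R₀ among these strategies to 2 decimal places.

1.49

Strategy A: R₀ = 0.66×0.0 + 0.42×0.0 + 0.29×0.0 + 0.19×5.7 + 0.11×3.7 = 1.4900
Strategy B: R₀ = 0.44×0.0 + 0.20×2.0 + 0.12×1.3 + 0.08×5.6 + 0.04×1.6 = 1.0680
Highest R₀: strategy A with 1.4900.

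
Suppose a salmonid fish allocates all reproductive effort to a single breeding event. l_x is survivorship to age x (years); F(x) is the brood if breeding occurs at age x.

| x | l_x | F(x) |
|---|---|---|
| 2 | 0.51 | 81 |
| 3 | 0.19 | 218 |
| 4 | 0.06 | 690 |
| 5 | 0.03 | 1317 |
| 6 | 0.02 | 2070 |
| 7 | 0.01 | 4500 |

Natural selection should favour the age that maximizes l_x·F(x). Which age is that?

7

Expected offspring if breeding at age x = l_x × F(x):
  age 2: 0.51 × 81 = 41.310
  age 3: 0.19 × 218 = 41.420
  age 4: 0.06 × 690 = 41.400
  age 5: 0.03 × 1317 = 39.510
  age 6: 0.02 × 2070 = 41.400
  age 7: 0.01 × 4500 = 45.000
Maximum at age 7 (45.000).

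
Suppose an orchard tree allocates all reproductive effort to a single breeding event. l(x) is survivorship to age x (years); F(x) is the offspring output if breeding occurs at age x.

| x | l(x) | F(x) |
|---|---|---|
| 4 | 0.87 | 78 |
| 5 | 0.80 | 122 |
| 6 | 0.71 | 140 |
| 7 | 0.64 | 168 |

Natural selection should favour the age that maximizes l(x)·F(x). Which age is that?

7

Expected offspring if breeding at age x = l(x) × F(x):
  age 4: 0.87 × 78 = 67.860
  age 5: 0.80 × 122 = 97.600
  age 6: 0.71 × 140 = 99.400
  age 7: 0.64 × 168 = 107.520
Maximum at age 7 (107.520).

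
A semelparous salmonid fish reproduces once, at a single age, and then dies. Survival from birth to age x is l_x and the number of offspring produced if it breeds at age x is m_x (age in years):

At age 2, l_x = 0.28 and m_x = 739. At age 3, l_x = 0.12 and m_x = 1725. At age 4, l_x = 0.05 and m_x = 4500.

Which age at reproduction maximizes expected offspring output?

4

Expected offspring if breeding at age x = l_x × m_x:
  age 2: 0.28 × 739 = 206.920
  age 3: 0.12 × 1725 = 207.000
  age 4: 0.05 × 4500 = 225.000
Maximum at age 4 (225.000).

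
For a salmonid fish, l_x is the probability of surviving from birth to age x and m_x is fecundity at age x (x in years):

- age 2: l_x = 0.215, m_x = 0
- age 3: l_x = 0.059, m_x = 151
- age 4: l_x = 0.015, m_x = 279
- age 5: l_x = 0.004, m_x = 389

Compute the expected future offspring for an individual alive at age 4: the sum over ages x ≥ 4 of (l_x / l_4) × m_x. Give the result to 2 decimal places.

l_4 = 0.015. Conditional survival from age 4 to x is l_x / l_4.
  x=4: (0.015/0.015) × 279 = 279.0000
  x=5: (0.004/0.015) × 389 = 103.7333
Sum = 279.0000 + 103.7333 = 382.7333

382.73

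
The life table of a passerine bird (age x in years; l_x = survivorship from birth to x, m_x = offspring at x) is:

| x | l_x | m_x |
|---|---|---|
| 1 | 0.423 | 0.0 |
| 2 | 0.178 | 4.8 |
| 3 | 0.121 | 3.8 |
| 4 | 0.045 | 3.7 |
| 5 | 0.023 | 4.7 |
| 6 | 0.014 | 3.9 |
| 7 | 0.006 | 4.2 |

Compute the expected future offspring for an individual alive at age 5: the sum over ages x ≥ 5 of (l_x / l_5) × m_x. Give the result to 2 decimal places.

l_5 = 0.023. Conditional survival from age 5 to x is l_x / l_5.
  x=5: (0.023/0.023) × 4.7 = 4.7000
  x=6: (0.014/0.023) × 3.9 = 2.3739
  x=7: (0.006/0.023) × 4.2 = 1.0957
Sum = 4.7000 + 2.3739 + 1.0957 = 8.1696

8.17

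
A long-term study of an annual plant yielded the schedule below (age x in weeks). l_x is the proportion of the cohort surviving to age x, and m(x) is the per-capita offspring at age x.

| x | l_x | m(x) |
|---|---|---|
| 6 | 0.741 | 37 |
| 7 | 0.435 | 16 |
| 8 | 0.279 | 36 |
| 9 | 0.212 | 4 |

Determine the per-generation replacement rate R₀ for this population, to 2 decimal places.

R₀ = Σ l_x m(x):
  age 6: 0.741 × 37 = 27.4170
  age 7: 0.435 × 16 = 6.9600
  age 8: 0.279 × 36 = 10.0440
  age 9: 0.212 × 4 = 0.8480
R₀ = 27.4170 + 6.9600 + 10.0440 + 0.8480 = 45.2690

45.27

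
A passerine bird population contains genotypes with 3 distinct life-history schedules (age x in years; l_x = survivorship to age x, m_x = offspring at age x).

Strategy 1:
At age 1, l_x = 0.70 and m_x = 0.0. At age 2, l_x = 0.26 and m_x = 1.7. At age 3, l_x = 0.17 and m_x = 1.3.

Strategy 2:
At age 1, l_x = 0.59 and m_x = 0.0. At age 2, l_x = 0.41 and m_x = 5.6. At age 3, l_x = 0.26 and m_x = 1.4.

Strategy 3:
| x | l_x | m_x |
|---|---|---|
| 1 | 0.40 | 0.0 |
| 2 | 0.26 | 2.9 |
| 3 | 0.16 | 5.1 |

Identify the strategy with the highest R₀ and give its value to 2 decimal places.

2.66

Strategy 1: R₀ = 0.70×0.0 + 0.26×1.7 + 0.17×1.3 = 0.6630
Strategy 2: R₀ = 0.59×0.0 + 0.41×5.6 + 0.26×1.4 = 2.6600
Strategy 3: R₀ = 0.40×0.0 + 0.26×2.9 + 0.16×5.1 = 1.5700
Highest R₀: strategy 2 with 2.6600.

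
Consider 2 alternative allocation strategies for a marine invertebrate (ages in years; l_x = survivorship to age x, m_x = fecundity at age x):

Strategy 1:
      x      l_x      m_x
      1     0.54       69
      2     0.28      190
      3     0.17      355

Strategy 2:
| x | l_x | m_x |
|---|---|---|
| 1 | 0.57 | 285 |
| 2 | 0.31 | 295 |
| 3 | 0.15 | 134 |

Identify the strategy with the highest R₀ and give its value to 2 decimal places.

Strategy 1: R₀ = 0.54×69 + 0.28×190 + 0.17×355 = 150.8100
Strategy 2: R₀ = 0.57×285 + 0.31×295 + 0.15×134 = 274.0000
Highest R₀: strategy 2 with 274.0000.

274.00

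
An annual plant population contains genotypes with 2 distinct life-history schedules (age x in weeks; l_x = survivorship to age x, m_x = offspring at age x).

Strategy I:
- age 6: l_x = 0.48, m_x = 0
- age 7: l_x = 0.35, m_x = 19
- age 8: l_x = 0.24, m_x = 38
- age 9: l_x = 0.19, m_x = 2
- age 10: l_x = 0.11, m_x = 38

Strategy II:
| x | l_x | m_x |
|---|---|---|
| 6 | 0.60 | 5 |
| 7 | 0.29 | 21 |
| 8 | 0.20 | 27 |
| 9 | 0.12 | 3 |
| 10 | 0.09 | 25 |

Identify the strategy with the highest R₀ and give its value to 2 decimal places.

Strategy I: R₀ = 0.48×0 + 0.35×19 + 0.24×38 + 0.19×2 + 0.11×38 = 20.3300
Strategy II: R₀ = 0.60×5 + 0.29×21 + 0.20×27 + 0.12×3 + 0.09×25 = 17.1000
Highest R₀: strategy I with 20.3300.

20.33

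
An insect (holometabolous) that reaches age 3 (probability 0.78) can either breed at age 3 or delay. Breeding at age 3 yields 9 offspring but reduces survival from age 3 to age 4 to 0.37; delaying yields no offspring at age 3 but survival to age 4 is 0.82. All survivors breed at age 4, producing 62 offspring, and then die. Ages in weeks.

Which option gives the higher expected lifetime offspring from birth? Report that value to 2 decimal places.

breed at age 3: R₀ = 0.78 × (9 + 0.37 × 62) = 0.78 × 31.9400 = 24.9132
delay to age 4: R₀ = 0.78 × (0.82 × 62) = 0.78 × 50.8400 = 39.6552
Higher: delay to age 4 (39.6552).

39.66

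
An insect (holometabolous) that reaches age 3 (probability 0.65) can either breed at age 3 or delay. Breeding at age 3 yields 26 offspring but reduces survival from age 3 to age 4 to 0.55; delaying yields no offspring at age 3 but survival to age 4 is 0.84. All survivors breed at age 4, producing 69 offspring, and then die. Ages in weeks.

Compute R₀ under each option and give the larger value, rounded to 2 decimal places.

41.57

breed at age 3: R₀ = 0.65 × (26 + 0.55 × 69) = 0.65 × 63.9500 = 41.5675
delay to age 4: R₀ = 0.65 × (0.84 × 69) = 0.65 × 57.9600 = 37.6740
Higher: breed at age 3 (41.5675).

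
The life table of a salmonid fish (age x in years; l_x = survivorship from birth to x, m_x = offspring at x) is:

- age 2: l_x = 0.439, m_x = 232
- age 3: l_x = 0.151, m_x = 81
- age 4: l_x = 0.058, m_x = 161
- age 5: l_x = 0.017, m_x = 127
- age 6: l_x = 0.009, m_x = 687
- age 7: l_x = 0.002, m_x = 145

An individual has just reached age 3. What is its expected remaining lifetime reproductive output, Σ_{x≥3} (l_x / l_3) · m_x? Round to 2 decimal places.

200.01

l_3 = 0.151. Conditional survival from age 3 to x is l_x / l_3.
  x=3: (0.151/0.151) × 81 = 81.0000
  x=4: (0.058/0.151) × 161 = 61.8411
  x=5: (0.017/0.151) × 127 = 14.2980
  x=6: (0.009/0.151) × 687 = 40.9470
  x=7: (0.002/0.151) × 145 = 1.9205
Sum = 81.0000 + 61.8411 + 14.2980 + 40.9470 + 1.9205 = 200.0066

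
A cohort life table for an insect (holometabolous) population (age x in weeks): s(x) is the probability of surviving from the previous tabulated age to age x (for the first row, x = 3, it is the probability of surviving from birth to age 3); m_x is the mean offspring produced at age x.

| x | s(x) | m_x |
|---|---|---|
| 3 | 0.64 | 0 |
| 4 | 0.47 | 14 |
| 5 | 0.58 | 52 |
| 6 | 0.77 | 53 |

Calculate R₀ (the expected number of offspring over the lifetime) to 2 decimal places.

Survivorship from birth: l_x = s_3·s_4·…·s_x.
  l_3 = 0.64000
  l_4 = 0.30080
  l_5 = 0.17446
  l_6 = 0.13434
R₀ = Σ l_x m_x:
  age 3: 0.64000 × 0 = 0.0000
  age 4: 0.30080 × 14 = 4.2112
  age 5: 0.17446 × 52 = 9.0719
  age 6: 0.13434 × 53 = 7.1200
R₀ = 0.0000 + 4.2112 + 9.0719 + 7.1200 = 20.4031

20.40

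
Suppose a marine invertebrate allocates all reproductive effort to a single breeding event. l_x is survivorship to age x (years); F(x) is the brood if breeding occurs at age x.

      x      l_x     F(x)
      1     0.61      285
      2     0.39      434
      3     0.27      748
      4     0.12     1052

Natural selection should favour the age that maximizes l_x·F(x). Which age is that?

Expected offspring if breeding at age x = l_x × F(x):
  age 1: 0.61 × 285 = 173.850
  age 2: 0.39 × 434 = 169.260
  age 3: 0.27 × 748 = 201.960
  age 4: 0.12 × 1052 = 126.240
Maximum at age 3 (201.960).

3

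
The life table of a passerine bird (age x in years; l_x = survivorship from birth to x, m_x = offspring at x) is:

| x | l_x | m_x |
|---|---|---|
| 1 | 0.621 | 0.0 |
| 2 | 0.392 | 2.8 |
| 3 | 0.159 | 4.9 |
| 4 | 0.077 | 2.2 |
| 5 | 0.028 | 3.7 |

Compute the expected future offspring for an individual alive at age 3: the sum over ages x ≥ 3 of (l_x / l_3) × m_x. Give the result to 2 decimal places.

6.62

l_3 = 0.159. Conditional survival from age 3 to x is l_x / l_3.
  x=3: (0.159/0.159) × 4.9 = 4.9000
  x=4: (0.077/0.159) × 2.2 = 1.0654
  x=5: (0.028/0.159) × 3.7 = 0.6516
Sum = 4.9000 + 1.0654 + 0.6516 = 6.6170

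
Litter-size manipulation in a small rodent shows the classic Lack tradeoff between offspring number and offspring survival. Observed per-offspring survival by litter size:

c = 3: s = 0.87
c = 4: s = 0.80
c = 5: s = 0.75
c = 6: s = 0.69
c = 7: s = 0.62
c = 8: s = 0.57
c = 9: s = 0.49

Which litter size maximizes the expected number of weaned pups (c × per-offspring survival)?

Expected weaned pups = c × s(c):
  c=3: 3 × 0.87 = 2.610
  c=4: 4 × 0.80 = 3.200
  c=5: 5 × 0.75 = 3.750
  c=6: 6 × 0.69 = 4.140
  c=7: 7 × 0.62 = 4.340
  c=8: 8 × 0.57 = 4.560
  c=9: 9 × 0.49 = 4.410
Maximum at c = 8 (4.560 weaned pups).

8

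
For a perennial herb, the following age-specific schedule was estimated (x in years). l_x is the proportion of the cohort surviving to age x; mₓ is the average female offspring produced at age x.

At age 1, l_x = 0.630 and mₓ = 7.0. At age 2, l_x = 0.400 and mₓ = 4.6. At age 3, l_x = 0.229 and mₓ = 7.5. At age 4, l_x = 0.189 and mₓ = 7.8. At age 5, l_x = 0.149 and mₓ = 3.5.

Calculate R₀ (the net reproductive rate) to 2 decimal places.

9.96

R₀ = Σ l_x mₓ:
  age 1: 0.630 × 7.0 = 4.4100
  age 2: 0.400 × 4.6 = 1.8400
  age 3: 0.229 × 7.5 = 1.7175
  age 4: 0.189 × 7.8 = 1.4742
  age 5: 0.149 × 3.5 = 0.5215
R₀ = 4.4100 + 1.8400 + 1.7175 + 1.4742 + 0.5215 = 9.9632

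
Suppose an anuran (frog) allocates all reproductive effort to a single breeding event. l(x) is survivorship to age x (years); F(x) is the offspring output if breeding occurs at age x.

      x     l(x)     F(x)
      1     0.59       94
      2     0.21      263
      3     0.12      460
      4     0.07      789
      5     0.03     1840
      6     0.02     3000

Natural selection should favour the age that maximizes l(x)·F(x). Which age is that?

Expected offspring if breeding at age x = l(x) × F(x):
  age 1: 0.59 × 94 = 55.460
  age 2: 0.21 × 263 = 55.230
  age 3: 0.12 × 460 = 55.200
  age 4: 0.07 × 789 = 55.230
  age 5: 0.03 × 1840 = 55.200
  age 6: 0.02 × 3000 = 60.000
Maximum at age 6 (60.000).

6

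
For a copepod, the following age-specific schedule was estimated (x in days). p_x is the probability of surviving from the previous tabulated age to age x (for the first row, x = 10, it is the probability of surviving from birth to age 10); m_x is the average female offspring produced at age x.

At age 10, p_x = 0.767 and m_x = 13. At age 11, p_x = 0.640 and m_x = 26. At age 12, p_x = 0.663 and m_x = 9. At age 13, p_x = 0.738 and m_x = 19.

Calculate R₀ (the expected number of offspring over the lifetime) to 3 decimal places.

30.226

Survivorship from birth: l_x = p_10·p_11·…·p_x.
  l_10 = 0.76700
  l_11 = 0.49088
  l_12 = 0.32545
  l_13 = 0.24018
R₀ = Σ l_x m_x:
  age 10: 0.76700 × 13 = 9.9710
  age 11: 0.49088 × 26 = 12.7629
  age 12: 0.32545 × 9 = 2.9291
  age 13: 0.24018 × 19 = 4.5634
R₀ = 9.9710 + 12.7629 + 2.9291 + 4.5634 = 30.2264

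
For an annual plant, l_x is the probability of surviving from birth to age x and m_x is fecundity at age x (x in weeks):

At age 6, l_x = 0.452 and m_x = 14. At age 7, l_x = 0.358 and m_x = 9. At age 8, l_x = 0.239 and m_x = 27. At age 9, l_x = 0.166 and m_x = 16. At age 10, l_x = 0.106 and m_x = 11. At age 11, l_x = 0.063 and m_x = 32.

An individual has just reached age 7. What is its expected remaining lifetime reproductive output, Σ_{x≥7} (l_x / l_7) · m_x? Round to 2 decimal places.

43.33

l_7 = 0.358. Conditional survival from age 7 to x is l_x / l_7.
  x=7: (0.358/0.358) × 9 = 9.0000
  x=8: (0.239/0.358) × 27 = 18.0251
  x=9: (0.166/0.358) × 16 = 7.4190
  x=10: (0.106/0.358) × 11 = 3.2570
  x=11: (0.063/0.358) × 32 = 5.6313
Sum = 9.0000 + 18.0251 + 7.4190 + 3.2570 + 5.6313 = 43.3324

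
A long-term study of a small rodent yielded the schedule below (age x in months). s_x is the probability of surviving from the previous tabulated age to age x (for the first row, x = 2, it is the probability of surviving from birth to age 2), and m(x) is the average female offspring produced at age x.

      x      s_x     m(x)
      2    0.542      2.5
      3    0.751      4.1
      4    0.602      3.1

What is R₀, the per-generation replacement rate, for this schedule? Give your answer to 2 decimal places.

Survivorship from birth: l_x = s_2·s_3·…·s_x.
  l_2 = 0.54200
  l_3 = 0.40704
  l_4 = 0.24504
R₀ = Σ l_x m(x):
  age 2: 0.54200 × 2.5 = 1.3550
  age 3: 0.40704 × 4.1 = 1.6689
  age 4: 0.24504 × 3.1 = 0.7596
R₀ = 1.3550 + 1.6689 + 0.7596 = 3.7835

3.78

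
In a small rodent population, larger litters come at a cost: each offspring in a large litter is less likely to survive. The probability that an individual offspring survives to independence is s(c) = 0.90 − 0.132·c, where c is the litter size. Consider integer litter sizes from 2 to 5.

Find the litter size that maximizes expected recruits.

3

Expected recruits = c × s(c):
  c=2: 2 × 0.636 = 1.272
  c=3: 3 × 0.504 = 1.512
  c=4: 4 × 0.372 = 1.488
  c=5: 5 × 0.240 = 1.200
Maximum at c = 3 (1.512 recruits).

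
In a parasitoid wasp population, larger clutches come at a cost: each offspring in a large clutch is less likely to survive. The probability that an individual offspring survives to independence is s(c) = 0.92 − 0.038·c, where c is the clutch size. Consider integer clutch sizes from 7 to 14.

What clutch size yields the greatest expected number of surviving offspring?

Expected surviving offspring = c × s(c):
  c=7: 7 × 0.654 = 4.578
  c=8: 8 × 0.616 = 4.928
  c=9: 9 × 0.578 = 5.202
  c=10: 10 × 0.540 = 5.400
  c=11: 11 × 0.502 = 5.522
  c=12: 12 × 0.464 = 5.568
  c=13: 13 × 0.426 = 5.538
  c=14: 14 × 0.388 = 5.432
Maximum at c = 12 (5.568 surviving offspring).

12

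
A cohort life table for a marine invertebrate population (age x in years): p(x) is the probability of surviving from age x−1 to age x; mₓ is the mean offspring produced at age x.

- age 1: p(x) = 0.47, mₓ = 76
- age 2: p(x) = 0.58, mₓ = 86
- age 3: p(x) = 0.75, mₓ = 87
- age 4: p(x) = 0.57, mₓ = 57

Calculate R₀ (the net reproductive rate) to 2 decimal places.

83.59

Survivorship from birth: l_x = p_1·p_2·…·p_x.
  l_1 = 0.47000
  l_2 = 0.27260
  l_3 = 0.20445
  l_4 = 0.11654
R₀ = Σ l_x mₓ:
  age 1: 0.47000 × 76 = 35.7200
  age 2: 0.27260 × 86 = 23.4436
  age 3: 0.20445 × 87 = 17.7872
  age 4: 0.11654 × 57 = 6.6428
R₀ = 35.7200 + 23.4436 + 17.7872 + 6.6428 = 83.5935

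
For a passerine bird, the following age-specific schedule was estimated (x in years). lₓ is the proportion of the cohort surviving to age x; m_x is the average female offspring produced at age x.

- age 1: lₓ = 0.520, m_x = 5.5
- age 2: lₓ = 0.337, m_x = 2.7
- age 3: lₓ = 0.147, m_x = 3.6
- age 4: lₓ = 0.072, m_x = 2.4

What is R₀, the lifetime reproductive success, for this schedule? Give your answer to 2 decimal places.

4.47

R₀ = Σ lₓ m_x:
  age 1: 0.520 × 5.5 = 2.8600
  age 2: 0.337 × 2.7 = 0.9099
  age 3: 0.147 × 3.6 = 0.5292
  age 4: 0.072 × 2.4 = 0.1728
R₀ = 2.8600 + 0.9099 + 0.5292 + 0.1728 = 4.4719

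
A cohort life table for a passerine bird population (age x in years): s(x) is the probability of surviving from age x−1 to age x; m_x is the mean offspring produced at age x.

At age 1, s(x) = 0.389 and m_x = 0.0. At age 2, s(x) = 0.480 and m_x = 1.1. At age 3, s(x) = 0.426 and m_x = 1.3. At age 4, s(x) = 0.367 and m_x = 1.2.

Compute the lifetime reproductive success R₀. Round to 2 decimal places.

Survivorship from birth: l_x = s_1·s_2·…·s_x.
  l_1 = 0.38900
  l_2 = 0.18672
  l_3 = 0.07954
  l_4 = 0.02919
R₀ = Σ l_x m_x:
  age 1: 0.38900 × 0.0 = 0.0000
  age 2: 0.18672 × 1.1 = 0.2054
  age 3: 0.07954 × 1.3 = 0.1034
  age 4: 0.02919 × 1.2 = 0.0350
R₀ = 0.0000 + 0.2054 + 0.1034 + 0.0350 = 0.3438

0.34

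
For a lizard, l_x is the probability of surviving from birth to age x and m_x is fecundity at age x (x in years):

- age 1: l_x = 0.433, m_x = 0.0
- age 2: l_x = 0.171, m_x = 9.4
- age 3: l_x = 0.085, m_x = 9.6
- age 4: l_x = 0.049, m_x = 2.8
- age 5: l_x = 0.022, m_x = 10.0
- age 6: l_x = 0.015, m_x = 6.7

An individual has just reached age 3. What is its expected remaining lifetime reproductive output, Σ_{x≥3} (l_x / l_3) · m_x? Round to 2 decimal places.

14.98

l_3 = 0.085. Conditional survival from age 3 to x is l_x / l_3.
  x=3: (0.085/0.085) × 9.6 = 9.6000
  x=4: (0.049/0.085) × 2.8 = 1.6141
  x=5: (0.022/0.085) × 10.0 = 2.5882
  x=6: (0.015/0.085) × 6.7 = 1.1824
Sum = 9.6000 + 1.6141 + 2.5882 + 1.1824 = 14.9847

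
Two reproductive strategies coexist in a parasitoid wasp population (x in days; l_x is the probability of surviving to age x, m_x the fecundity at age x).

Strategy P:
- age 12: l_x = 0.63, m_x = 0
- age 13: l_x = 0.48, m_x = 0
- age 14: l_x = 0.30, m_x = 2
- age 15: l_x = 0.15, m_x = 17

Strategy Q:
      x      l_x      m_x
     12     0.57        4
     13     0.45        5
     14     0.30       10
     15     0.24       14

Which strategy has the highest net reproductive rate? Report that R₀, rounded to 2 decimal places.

Strategy P: R₀ = 0.63×0 + 0.48×0 + 0.30×2 + 0.15×17 = 3.1500
Strategy Q: R₀ = 0.57×4 + 0.45×5 + 0.30×10 + 0.24×14 = 10.8900
Highest R₀: strategy Q with 10.8900.

10.89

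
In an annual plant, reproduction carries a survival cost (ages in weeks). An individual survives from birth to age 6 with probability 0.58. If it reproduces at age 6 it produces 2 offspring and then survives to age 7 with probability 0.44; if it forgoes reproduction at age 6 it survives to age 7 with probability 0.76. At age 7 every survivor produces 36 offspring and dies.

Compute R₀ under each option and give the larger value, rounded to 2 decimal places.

breed at age 6: R₀ = 0.58 × (2 + 0.44 × 36) = 0.58 × 17.8400 = 10.3472
delay to age 7: R₀ = 0.58 × (0.76 × 36) = 0.58 × 27.3600 = 15.8688
Higher: delay to age 7 (15.8688).

15.87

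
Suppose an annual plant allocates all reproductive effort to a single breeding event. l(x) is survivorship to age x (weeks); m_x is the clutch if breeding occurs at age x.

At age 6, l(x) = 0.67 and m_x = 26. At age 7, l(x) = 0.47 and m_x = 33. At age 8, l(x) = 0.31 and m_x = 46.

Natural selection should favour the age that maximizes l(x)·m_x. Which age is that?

6

Expected offspring if breeding at age x = l(x) × m_x:
  age 6: 0.67 × 26 = 17.420
  age 7: 0.47 × 33 = 15.510
  age 8: 0.31 × 46 = 14.260
Maximum at age 6 (17.420).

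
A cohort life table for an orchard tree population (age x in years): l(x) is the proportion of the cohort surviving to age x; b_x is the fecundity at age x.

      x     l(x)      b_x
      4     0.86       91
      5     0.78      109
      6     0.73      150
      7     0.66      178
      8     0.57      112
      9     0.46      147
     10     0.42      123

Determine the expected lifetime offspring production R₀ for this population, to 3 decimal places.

573.380

R₀ = Σ l(x) b_x:
  age 4: 0.86 × 91 = 78.2600
  age 5: 0.78 × 109 = 85.0200
  age 6: 0.73 × 150 = 109.5000
  age 7: 0.66 × 178 = 117.4800
  age 8: 0.57 × 112 = 63.8400
  age 9: 0.46 × 147 = 67.6200
  age 10: 0.42 × 123 = 51.6600
R₀ = 78.2600 + 85.0200 + 109.5000 + 117.4800 + 63.8400 + 67.6200 + 51.6600 = 573.3800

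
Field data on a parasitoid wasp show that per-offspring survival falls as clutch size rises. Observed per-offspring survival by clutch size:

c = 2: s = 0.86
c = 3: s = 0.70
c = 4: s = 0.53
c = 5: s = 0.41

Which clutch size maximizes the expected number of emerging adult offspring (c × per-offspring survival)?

Expected emerging adult offspring = c × s(c):
  c=2: 2 × 0.86 = 1.720
  c=3: 3 × 0.70 = 2.100
  c=4: 4 × 0.53 = 2.120
  c=5: 5 × 0.41 = 2.050
Maximum at c = 4 (2.120 emerging adult offspring).

4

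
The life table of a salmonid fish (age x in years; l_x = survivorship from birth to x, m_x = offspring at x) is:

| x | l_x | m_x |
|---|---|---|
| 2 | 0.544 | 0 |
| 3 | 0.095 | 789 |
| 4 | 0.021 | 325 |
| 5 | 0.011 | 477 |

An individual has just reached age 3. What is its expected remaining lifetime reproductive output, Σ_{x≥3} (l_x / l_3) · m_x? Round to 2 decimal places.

916.07

l_3 = 0.095. Conditional survival from age 3 to x is l_x / l_3.
  x=3: (0.095/0.095) × 789 = 789.0000
  x=4: (0.021/0.095) × 325 = 71.8421
  x=5: (0.011/0.095) × 477 = 55.2316
Sum = 789.0000 + 71.8421 + 55.2316 = 916.0737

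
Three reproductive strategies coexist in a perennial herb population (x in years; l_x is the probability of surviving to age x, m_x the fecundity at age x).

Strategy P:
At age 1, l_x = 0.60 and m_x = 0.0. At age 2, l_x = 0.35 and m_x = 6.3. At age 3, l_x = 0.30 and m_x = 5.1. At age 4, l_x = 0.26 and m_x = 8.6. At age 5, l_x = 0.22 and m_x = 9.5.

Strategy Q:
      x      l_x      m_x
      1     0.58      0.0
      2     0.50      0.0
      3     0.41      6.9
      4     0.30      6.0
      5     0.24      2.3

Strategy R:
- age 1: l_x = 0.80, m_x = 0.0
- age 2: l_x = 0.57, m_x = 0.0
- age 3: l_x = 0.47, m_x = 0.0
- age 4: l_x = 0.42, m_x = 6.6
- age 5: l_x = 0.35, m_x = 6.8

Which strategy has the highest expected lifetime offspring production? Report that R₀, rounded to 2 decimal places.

Strategy P: R₀ = 0.60×0.0 + 0.35×6.3 + 0.30×5.1 + 0.26×8.6 + 0.22×9.5 = 8.0610
Strategy Q: R₀ = 0.58×0.0 + 0.50×0.0 + 0.41×6.9 + 0.30×6.0 + 0.24×2.3 = 5.1810
Strategy R: R₀ = 0.80×0.0 + 0.57×0.0 + 0.47×0.0 + 0.42×6.6 + 0.35×6.8 = 5.1520
Highest R₀: strategy P with 8.0610.

8.06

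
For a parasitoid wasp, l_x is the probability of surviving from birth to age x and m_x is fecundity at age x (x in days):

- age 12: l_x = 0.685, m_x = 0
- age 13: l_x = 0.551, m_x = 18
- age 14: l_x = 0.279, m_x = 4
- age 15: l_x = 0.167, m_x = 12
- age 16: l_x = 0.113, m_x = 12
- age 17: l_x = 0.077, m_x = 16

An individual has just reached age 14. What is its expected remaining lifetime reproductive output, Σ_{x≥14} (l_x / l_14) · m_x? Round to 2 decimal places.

l_14 = 0.279. Conditional survival from age 14 to x is l_x / l_14.
  x=14: (0.279/0.279) × 4 = 4.0000
  x=15: (0.167/0.279) × 12 = 7.1828
  x=16: (0.113/0.279) × 12 = 4.8602
  x=17: (0.077/0.279) × 16 = 4.4158
Sum = 4.0000 + 7.1828 + 4.8602 + 4.4158 = 20.4588

20.46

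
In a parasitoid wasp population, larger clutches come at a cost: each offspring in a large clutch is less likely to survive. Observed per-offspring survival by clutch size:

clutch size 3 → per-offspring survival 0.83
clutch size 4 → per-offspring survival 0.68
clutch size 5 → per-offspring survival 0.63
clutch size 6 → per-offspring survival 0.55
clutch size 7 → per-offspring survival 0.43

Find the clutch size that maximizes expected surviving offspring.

Expected surviving offspring = c × s(c):
  c=3: 3 × 0.83 = 2.490
  c=4: 4 × 0.68 = 2.720
  c=5: 5 × 0.63 = 3.150
  c=6: 6 × 0.55 = 3.300
  c=7: 7 × 0.43 = 3.010
Maximum at c = 6 (3.300 surviving offspring).

6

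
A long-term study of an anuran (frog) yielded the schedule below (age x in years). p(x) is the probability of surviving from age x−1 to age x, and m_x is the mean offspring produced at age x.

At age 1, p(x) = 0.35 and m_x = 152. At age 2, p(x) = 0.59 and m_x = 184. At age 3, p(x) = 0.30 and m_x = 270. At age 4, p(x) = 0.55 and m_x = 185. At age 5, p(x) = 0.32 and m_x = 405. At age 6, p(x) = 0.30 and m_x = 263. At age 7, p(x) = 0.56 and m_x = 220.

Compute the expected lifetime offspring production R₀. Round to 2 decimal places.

119.90

Survivorship from birth: l_x = p_1·p_2·…·p_x.
  l_1 = 0.35000
  l_2 = 0.20650
  l_3 = 0.06195
  l_4 = 0.03407
  l_5 = 0.01090
  l_6 = 0.00327
  l_7 = 0.00183
R₀ = Σ l_x m_x:
  age 1: 0.35000 × 152 = 53.2000
  age 2: 0.20650 × 184 = 37.9960
  age 3: 0.06195 × 270 = 16.7265
  age 4: 0.03407 × 185 = 6.3030
  age 5: 0.01090 × 405 = 4.4145
  age 6: 0.00327 × 263 = 0.8600
  age 7: 0.00183 × 220 = 0.4026
R₀ = 53.2000 + 37.9960 + 16.7265 + 6.3030 + 4.4145 + 0.8600 + 0.4026 = 119.9026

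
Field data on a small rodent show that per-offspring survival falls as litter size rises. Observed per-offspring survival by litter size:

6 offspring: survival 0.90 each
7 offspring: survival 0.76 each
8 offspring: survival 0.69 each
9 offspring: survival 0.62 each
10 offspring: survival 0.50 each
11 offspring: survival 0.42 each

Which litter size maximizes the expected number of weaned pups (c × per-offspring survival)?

Expected weaned pups = c × s(c):
  c=6: 6 × 0.90 = 5.400
  c=7: 7 × 0.76 = 5.320
  c=8: 8 × 0.69 = 5.520
  c=9: 9 × 0.62 = 5.580
  c=10: 10 × 0.50 = 5.000
  c=11: 11 × 0.42 = 4.620
Maximum at c = 9 (5.580 weaned pups).

9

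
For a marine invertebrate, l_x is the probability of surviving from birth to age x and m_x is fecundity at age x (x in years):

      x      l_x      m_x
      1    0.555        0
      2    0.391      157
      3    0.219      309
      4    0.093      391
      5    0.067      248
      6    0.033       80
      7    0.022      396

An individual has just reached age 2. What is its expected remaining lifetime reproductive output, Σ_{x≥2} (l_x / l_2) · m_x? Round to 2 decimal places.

494.60

l_2 = 0.391. Conditional survival from age 2 to x is l_x / l_2.
  x=2: (0.391/0.391) × 157 = 157.0000
  x=3: (0.219/0.391) × 309 = 173.0716
  x=4: (0.093/0.391) × 391 = 93.0000
  x=5: (0.067/0.391) × 248 = 42.4962
  x=6: (0.033/0.391) × 80 = 6.7519
  x=7: (0.022/0.391) × 396 = 22.2813
Sum = 157.0000 + 173.0716 + 93.0000 + 42.4962 + 6.7519 + 22.2813 = 494.6010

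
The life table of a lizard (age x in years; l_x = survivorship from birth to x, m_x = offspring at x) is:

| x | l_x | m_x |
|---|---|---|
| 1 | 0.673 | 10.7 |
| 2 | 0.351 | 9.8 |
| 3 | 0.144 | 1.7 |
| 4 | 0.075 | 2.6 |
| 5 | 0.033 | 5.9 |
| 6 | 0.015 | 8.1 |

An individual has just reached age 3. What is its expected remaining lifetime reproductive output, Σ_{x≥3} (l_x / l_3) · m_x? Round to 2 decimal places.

5.25

l_3 = 0.144. Conditional survival from age 3 to x is l_x / l_3.
  x=3: (0.144/0.144) × 1.7 = 1.7000
  x=4: (0.075/0.144) × 2.6 = 1.3542
  x=5: (0.033/0.144) × 5.9 = 1.3521
  x=6: (0.015/0.144) × 8.1 = 0.8438
Sum = 1.7000 + 1.3542 + 1.3521 + 0.8438 = 5.2500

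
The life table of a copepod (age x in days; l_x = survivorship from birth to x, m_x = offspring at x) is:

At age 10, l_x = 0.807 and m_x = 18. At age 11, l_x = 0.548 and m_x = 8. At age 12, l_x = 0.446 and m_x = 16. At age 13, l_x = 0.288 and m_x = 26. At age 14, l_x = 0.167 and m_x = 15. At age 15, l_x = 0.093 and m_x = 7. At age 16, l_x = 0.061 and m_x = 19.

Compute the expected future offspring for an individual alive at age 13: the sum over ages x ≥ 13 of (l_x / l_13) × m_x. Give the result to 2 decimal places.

40.98

l_13 = 0.288. Conditional survival from age 13 to x is l_x / l_13.
  x=13: (0.288/0.288) × 26 = 26.0000
  x=14: (0.167/0.288) × 15 = 8.6979
  x=15: (0.093/0.288) × 7 = 2.2604
  x=16: (0.061/0.288) × 19 = 4.0243
Sum = 26.0000 + 8.6979 + 2.2604 + 4.0243 = 40.9826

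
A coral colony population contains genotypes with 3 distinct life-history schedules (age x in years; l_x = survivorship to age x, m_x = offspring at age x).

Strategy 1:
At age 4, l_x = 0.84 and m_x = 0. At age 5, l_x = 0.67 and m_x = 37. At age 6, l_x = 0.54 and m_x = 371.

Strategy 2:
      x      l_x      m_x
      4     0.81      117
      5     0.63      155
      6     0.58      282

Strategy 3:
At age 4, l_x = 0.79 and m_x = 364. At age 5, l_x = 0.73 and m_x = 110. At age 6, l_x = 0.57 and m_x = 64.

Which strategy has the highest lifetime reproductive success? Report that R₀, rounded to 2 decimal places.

Strategy 1: R₀ = 0.84×0 + 0.67×37 + 0.54×371 = 225.1300
Strategy 2: R₀ = 0.81×117 + 0.63×155 + 0.58×282 = 355.9800
Strategy 3: R₀ = 0.79×364 + 0.73×110 + 0.57×64 = 404.3400
Highest R₀: strategy 3 with 404.3400.

404.34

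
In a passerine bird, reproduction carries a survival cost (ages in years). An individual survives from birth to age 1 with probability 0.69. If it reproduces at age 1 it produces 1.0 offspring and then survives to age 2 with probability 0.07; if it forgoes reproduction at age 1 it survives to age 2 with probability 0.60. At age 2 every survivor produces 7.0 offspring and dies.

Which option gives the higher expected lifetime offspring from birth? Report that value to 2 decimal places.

2.90

breed at age 1: R₀ = 0.69 × (1.0 + 0.07 × 7.0) = 0.69 × 1.4900 = 1.0281
delay to age 2: R₀ = 0.69 × (0.60 × 7.0) = 0.69 × 4.2000 = 2.8980
Higher: delay to age 2 (2.8980).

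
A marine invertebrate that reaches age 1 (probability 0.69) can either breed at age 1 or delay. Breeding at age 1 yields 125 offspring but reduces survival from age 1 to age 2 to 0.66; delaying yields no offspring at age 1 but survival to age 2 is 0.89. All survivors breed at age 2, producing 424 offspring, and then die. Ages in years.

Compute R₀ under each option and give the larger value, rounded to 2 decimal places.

breed at age 1: R₀ = 0.69 × (125 + 0.66 × 424) = 0.69 × 404.8400 = 279.3396
delay to age 2: R₀ = 0.69 × (0.89 × 424) = 0.69 × 377.3600 = 260.3784
Higher: breed at age 1 (279.3396).

279.34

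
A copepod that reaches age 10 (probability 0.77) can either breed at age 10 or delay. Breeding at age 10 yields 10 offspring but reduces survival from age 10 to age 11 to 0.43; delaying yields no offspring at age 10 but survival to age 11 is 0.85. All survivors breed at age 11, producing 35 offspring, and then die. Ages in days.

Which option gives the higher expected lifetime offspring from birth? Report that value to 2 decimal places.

22.91

breed at age 10: R₀ = 0.77 × (10 + 0.43 × 35) = 0.77 × 25.0500 = 19.2885
delay to age 11: R₀ = 0.77 × (0.85 × 35) = 0.77 × 29.7500 = 22.9075
Higher: delay to age 11 (22.9075).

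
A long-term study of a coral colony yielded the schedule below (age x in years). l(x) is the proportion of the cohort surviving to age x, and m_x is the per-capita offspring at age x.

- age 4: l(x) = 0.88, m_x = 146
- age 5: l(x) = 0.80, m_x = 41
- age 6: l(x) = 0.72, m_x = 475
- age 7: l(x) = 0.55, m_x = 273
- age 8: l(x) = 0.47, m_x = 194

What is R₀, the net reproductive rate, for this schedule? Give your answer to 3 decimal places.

744.610

R₀ = Σ l(x) m_x:
  age 4: 0.88 × 146 = 128.4800
  age 5: 0.80 × 41 = 32.8000
  age 6: 0.72 × 475 = 342.0000
  age 7: 0.55 × 273 = 150.1500
  age 8: 0.47 × 194 = 91.1800
R₀ = 128.4800 + 32.8000 + 342.0000 + 150.1500 + 91.1800 = 744.6100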